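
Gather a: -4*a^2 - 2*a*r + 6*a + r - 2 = -4*a^2 + a*(6 - 2*r) + r - 2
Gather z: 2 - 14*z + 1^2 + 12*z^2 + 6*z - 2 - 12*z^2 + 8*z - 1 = 0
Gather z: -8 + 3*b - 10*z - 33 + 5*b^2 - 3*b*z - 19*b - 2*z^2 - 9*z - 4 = 5*b^2 - 16*b - 2*z^2 + z*(-3*b - 19) - 45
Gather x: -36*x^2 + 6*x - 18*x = -36*x^2 - 12*x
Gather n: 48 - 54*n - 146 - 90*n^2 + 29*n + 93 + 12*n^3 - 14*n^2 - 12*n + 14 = 12*n^3 - 104*n^2 - 37*n + 9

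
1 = 1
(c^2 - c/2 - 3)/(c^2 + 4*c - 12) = (c + 3/2)/(c + 6)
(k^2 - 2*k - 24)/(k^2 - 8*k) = (k^2 - 2*k - 24)/(k*(k - 8))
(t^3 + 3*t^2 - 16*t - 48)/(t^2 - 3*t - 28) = (t^2 - t - 12)/(t - 7)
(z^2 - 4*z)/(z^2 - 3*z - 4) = z/(z + 1)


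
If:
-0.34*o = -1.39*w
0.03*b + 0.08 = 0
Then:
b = -2.67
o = 4.08823529411765*w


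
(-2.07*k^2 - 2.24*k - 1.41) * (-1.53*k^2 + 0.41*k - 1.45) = 3.1671*k^4 + 2.5785*k^3 + 4.2404*k^2 + 2.6699*k + 2.0445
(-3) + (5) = 2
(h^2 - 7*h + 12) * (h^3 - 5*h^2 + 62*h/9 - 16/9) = h^5 - 12*h^4 + 485*h^3/9 - 110*h^2 + 856*h/9 - 64/3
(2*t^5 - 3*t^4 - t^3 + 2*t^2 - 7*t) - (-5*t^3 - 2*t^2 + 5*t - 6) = 2*t^5 - 3*t^4 + 4*t^3 + 4*t^2 - 12*t + 6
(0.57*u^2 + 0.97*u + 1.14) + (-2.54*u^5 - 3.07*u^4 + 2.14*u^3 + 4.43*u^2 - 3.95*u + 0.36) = -2.54*u^5 - 3.07*u^4 + 2.14*u^3 + 5.0*u^2 - 2.98*u + 1.5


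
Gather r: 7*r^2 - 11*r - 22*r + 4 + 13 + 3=7*r^2 - 33*r + 20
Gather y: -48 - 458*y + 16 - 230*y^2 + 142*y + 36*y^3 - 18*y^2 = 36*y^3 - 248*y^2 - 316*y - 32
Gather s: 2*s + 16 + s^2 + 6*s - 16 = s^2 + 8*s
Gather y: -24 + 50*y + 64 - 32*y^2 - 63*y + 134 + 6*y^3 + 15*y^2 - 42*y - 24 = 6*y^3 - 17*y^2 - 55*y + 150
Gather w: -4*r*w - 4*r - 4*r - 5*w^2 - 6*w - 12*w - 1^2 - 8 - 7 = -8*r - 5*w^2 + w*(-4*r - 18) - 16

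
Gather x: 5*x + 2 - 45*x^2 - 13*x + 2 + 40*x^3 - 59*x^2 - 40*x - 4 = 40*x^3 - 104*x^2 - 48*x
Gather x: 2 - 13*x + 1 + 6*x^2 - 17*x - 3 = 6*x^2 - 30*x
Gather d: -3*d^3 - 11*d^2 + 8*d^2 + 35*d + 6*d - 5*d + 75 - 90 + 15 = -3*d^3 - 3*d^2 + 36*d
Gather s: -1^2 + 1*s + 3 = s + 2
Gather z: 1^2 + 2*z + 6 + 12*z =14*z + 7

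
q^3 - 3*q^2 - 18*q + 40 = (q - 5)*(q - 2)*(q + 4)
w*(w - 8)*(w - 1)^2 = w^4 - 10*w^3 + 17*w^2 - 8*w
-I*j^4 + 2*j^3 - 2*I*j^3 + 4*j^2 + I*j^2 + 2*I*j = j*(j + 2)*(j + I)*(-I*j + 1)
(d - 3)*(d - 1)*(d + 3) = d^3 - d^2 - 9*d + 9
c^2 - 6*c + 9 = (c - 3)^2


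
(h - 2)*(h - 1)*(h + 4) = h^3 + h^2 - 10*h + 8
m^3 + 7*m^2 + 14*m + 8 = (m + 1)*(m + 2)*(m + 4)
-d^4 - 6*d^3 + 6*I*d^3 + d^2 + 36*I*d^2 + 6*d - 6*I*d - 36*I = (d + 6)*(d - 6*I)*(-I*d - I)*(-I*d + I)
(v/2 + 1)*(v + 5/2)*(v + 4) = v^3/2 + 17*v^2/4 + 23*v/2 + 10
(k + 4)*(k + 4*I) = k^2 + 4*k + 4*I*k + 16*I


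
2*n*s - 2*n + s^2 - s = (2*n + s)*(s - 1)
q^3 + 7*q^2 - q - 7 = (q - 1)*(q + 1)*(q + 7)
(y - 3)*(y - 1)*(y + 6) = y^3 + 2*y^2 - 21*y + 18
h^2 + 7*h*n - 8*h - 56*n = (h - 8)*(h + 7*n)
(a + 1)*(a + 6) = a^2 + 7*a + 6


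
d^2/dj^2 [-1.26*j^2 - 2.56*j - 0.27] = -2.52000000000000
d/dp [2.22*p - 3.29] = 2.22000000000000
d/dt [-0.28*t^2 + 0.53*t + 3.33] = 0.53 - 0.56*t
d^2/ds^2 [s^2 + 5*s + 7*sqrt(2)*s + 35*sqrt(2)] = 2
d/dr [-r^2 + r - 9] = 1 - 2*r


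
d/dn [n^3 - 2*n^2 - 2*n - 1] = 3*n^2 - 4*n - 2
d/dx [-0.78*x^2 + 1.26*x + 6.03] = 1.26 - 1.56*x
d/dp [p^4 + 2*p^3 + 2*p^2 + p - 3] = 4*p^3 + 6*p^2 + 4*p + 1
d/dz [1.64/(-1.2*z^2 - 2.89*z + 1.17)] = (3.936*z + 4.7396)/(1.2*z^2 + 2.89*z - 1.17)^2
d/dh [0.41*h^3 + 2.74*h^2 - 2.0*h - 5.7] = 1.23*h^2 + 5.48*h - 2.0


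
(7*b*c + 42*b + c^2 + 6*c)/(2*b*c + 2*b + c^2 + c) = (7*b*c + 42*b + c^2 + 6*c)/(2*b*c + 2*b + c^2 + c)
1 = 1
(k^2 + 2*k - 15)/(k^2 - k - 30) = (k - 3)/(k - 6)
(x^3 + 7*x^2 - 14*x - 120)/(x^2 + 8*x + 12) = (x^2 + x - 20)/(x + 2)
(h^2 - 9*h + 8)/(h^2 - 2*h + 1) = (h - 8)/(h - 1)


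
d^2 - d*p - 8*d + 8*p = (d - 8)*(d - p)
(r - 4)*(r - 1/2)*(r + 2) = r^3 - 5*r^2/2 - 7*r + 4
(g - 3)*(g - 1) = g^2 - 4*g + 3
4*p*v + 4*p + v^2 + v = (4*p + v)*(v + 1)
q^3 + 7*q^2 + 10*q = q*(q + 2)*(q + 5)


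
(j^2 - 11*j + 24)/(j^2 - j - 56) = (j - 3)/(j + 7)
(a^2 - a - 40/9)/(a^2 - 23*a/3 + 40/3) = (a + 5/3)/(a - 5)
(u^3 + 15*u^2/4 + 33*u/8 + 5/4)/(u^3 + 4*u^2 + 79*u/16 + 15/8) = 2*(2*u + 1)/(4*u + 3)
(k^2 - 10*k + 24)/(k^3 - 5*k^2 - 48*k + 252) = (k - 4)/(k^2 + k - 42)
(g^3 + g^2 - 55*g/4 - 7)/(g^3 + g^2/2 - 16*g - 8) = (g - 7/2)/(g - 4)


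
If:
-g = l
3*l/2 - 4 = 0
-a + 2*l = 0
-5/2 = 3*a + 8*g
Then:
No Solution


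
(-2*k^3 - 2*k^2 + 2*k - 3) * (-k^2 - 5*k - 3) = 2*k^5 + 12*k^4 + 14*k^3 - k^2 + 9*k + 9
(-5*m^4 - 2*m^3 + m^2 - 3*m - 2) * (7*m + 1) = -35*m^5 - 19*m^4 + 5*m^3 - 20*m^2 - 17*m - 2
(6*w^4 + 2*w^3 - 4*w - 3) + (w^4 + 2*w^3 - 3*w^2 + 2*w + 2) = 7*w^4 + 4*w^3 - 3*w^2 - 2*w - 1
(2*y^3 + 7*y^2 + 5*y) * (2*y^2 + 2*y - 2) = 4*y^5 + 18*y^4 + 20*y^3 - 4*y^2 - 10*y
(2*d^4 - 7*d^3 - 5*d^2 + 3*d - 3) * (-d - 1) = -2*d^5 + 5*d^4 + 12*d^3 + 2*d^2 + 3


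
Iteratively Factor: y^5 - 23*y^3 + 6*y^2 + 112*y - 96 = (y + 4)*(y^4 - 4*y^3 - 7*y^2 + 34*y - 24) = (y - 4)*(y + 4)*(y^3 - 7*y + 6) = (y - 4)*(y + 3)*(y + 4)*(y^2 - 3*y + 2) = (y - 4)*(y - 1)*(y + 3)*(y + 4)*(y - 2)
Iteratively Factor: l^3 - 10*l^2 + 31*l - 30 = (l - 3)*(l^2 - 7*l + 10) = (l - 3)*(l - 2)*(l - 5)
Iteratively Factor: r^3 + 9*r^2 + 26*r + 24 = (r + 3)*(r^2 + 6*r + 8) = (r + 3)*(r + 4)*(r + 2)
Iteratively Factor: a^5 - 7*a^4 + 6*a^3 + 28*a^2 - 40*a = (a - 2)*(a^4 - 5*a^3 - 4*a^2 + 20*a) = (a - 2)^2*(a^3 - 3*a^2 - 10*a) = (a - 2)^2*(a + 2)*(a^2 - 5*a) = a*(a - 2)^2*(a + 2)*(a - 5)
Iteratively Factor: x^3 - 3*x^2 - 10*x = (x + 2)*(x^2 - 5*x) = x*(x + 2)*(x - 5)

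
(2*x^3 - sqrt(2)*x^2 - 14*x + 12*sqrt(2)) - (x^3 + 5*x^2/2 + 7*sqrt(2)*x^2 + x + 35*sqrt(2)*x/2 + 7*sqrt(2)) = x^3 - 8*sqrt(2)*x^2 - 5*x^2/2 - 35*sqrt(2)*x/2 - 15*x + 5*sqrt(2)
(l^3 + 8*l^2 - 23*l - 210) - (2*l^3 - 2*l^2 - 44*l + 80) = -l^3 + 10*l^2 + 21*l - 290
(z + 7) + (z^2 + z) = z^2 + 2*z + 7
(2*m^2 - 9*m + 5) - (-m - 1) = 2*m^2 - 8*m + 6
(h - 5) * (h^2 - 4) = h^3 - 5*h^2 - 4*h + 20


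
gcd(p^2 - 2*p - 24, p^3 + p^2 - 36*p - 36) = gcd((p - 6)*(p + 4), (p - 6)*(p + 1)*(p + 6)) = p - 6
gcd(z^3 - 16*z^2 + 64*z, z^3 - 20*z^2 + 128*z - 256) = z^2 - 16*z + 64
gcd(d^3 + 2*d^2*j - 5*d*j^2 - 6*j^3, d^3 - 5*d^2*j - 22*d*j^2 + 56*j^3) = d - 2*j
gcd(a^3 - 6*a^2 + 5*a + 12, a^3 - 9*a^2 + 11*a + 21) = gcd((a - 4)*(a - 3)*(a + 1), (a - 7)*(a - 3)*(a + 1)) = a^2 - 2*a - 3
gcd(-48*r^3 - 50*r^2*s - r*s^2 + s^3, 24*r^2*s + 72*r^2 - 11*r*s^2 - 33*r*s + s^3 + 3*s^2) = 8*r - s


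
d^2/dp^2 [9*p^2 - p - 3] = 18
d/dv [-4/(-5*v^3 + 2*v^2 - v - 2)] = 4*(-15*v^2 + 4*v - 1)/(5*v^3 - 2*v^2 + v + 2)^2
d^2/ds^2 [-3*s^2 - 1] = -6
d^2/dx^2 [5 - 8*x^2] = -16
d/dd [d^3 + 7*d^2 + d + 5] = 3*d^2 + 14*d + 1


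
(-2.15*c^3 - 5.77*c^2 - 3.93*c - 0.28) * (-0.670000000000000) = 1.4405*c^3 + 3.8659*c^2 + 2.6331*c + 0.1876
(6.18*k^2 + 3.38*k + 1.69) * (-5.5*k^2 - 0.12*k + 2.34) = -33.99*k^4 - 19.3316*k^3 + 4.7606*k^2 + 7.7064*k + 3.9546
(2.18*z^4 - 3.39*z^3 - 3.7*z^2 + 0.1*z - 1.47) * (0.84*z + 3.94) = 1.8312*z^5 + 5.7416*z^4 - 16.4646*z^3 - 14.494*z^2 - 0.8408*z - 5.7918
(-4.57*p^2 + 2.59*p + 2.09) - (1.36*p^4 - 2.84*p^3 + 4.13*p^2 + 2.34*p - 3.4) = -1.36*p^4 + 2.84*p^3 - 8.7*p^2 + 0.25*p + 5.49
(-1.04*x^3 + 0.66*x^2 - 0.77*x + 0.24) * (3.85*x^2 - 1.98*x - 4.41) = -4.004*x^5 + 4.6002*x^4 + 0.3151*x^3 - 0.462*x^2 + 2.9205*x - 1.0584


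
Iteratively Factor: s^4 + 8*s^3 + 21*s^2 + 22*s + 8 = (s + 1)*(s^3 + 7*s^2 + 14*s + 8) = (s + 1)*(s + 4)*(s^2 + 3*s + 2) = (s + 1)*(s + 2)*(s + 4)*(s + 1)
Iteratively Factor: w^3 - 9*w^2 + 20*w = (w - 4)*(w^2 - 5*w) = (w - 5)*(w - 4)*(w)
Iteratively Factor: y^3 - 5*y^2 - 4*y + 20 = (y + 2)*(y^2 - 7*y + 10) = (y - 2)*(y + 2)*(y - 5)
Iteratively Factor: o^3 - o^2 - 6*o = (o - 3)*(o^2 + 2*o) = (o - 3)*(o + 2)*(o)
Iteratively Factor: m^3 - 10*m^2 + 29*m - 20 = (m - 1)*(m^2 - 9*m + 20) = (m - 5)*(m - 1)*(m - 4)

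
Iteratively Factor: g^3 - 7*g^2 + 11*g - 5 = (g - 1)*(g^2 - 6*g + 5) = (g - 5)*(g - 1)*(g - 1)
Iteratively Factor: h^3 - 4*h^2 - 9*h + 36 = (h - 4)*(h^2 - 9) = (h - 4)*(h - 3)*(h + 3)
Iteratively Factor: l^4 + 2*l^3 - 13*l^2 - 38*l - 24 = (l - 4)*(l^3 + 6*l^2 + 11*l + 6) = (l - 4)*(l + 2)*(l^2 + 4*l + 3) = (l - 4)*(l + 2)*(l + 3)*(l + 1)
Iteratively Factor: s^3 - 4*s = (s - 2)*(s^2 + 2*s) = (s - 2)*(s + 2)*(s)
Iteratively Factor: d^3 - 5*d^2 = (d)*(d^2 - 5*d) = d*(d - 5)*(d)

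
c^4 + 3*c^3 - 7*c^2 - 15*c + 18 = (c - 2)*(c - 1)*(c + 3)^2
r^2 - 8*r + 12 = (r - 6)*(r - 2)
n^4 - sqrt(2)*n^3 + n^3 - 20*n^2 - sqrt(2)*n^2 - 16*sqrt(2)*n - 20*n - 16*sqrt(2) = (n + 1)*(n - 4*sqrt(2))*(n + sqrt(2))*(n + 2*sqrt(2))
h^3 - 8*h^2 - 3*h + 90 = (h - 6)*(h - 5)*(h + 3)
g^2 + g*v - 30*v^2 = (g - 5*v)*(g + 6*v)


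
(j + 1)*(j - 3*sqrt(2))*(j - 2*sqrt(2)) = j^3 - 5*sqrt(2)*j^2 + j^2 - 5*sqrt(2)*j + 12*j + 12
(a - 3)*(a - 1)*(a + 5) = a^3 + a^2 - 17*a + 15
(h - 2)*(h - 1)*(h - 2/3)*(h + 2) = h^4 - 5*h^3/3 - 10*h^2/3 + 20*h/3 - 8/3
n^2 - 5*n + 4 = (n - 4)*(n - 1)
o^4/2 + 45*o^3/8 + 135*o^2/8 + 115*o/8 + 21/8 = (o/2 + 1/2)*(o + 1/4)*(o + 3)*(o + 7)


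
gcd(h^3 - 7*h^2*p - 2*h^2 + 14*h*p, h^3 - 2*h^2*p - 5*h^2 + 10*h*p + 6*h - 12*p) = h - 2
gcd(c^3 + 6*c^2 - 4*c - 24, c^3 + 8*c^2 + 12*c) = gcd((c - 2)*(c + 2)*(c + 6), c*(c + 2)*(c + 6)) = c^2 + 8*c + 12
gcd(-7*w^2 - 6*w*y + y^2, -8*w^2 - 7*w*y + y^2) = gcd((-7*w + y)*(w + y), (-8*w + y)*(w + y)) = w + y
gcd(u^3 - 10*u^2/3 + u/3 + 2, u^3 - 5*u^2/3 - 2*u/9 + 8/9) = u^2 - u/3 - 2/3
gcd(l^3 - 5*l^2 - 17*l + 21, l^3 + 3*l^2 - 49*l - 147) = l^2 - 4*l - 21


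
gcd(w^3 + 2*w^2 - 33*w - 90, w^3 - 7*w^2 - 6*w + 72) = w^2 - 3*w - 18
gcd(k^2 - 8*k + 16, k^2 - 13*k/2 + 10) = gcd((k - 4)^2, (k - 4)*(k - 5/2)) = k - 4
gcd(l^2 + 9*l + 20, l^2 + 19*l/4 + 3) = l + 4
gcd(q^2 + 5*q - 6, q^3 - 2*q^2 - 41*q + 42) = q^2 + 5*q - 6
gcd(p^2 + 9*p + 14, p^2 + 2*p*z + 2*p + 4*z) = p + 2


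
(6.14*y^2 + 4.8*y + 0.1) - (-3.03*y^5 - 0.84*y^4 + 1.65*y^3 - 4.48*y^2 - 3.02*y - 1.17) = 3.03*y^5 + 0.84*y^4 - 1.65*y^3 + 10.62*y^2 + 7.82*y + 1.27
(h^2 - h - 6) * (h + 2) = h^3 + h^2 - 8*h - 12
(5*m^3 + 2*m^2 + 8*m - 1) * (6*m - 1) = 30*m^4 + 7*m^3 + 46*m^2 - 14*m + 1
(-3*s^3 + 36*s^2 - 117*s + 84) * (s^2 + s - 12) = -3*s^5 + 33*s^4 - 45*s^3 - 465*s^2 + 1488*s - 1008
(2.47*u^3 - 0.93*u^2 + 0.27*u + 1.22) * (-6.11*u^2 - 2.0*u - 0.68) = -15.0917*u^5 + 0.7423*u^4 - 1.4693*u^3 - 7.3618*u^2 - 2.6236*u - 0.8296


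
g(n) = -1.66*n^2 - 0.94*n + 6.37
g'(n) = -3.32*n - 0.94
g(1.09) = 3.37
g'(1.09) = -4.56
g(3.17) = -13.29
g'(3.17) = -11.46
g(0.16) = 6.18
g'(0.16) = -1.47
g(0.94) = 4.02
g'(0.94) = -4.06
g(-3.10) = -6.67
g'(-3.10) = 9.35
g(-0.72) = 6.19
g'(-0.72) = 1.45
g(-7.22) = -73.38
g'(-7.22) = 23.03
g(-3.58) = -11.54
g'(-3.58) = 10.95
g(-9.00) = -119.63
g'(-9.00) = 28.94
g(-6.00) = -47.75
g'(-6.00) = 18.98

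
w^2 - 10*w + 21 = (w - 7)*(w - 3)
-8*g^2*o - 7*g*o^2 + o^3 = o*(-8*g + o)*(g + o)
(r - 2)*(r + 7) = r^2 + 5*r - 14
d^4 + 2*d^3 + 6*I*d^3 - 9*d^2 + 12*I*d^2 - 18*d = d*(d + 2)*(d + 3*I)^2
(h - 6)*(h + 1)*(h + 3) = h^3 - 2*h^2 - 21*h - 18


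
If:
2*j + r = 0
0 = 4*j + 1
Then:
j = -1/4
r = 1/2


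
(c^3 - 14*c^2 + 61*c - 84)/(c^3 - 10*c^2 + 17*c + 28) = (c - 3)/(c + 1)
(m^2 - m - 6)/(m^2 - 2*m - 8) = (m - 3)/(m - 4)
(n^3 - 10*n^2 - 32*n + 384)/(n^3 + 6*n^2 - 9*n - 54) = (n^2 - 16*n + 64)/(n^2 - 9)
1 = 1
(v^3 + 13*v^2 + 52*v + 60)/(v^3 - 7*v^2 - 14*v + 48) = (v^3 + 13*v^2 + 52*v + 60)/(v^3 - 7*v^2 - 14*v + 48)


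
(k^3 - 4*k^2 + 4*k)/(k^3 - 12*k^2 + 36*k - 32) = k/(k - 8)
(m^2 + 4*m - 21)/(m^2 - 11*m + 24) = (m + 7)/(m - 8)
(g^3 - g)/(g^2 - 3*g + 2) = g*(g + 1)/(g - 2)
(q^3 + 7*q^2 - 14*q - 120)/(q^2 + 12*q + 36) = (q^2 + q - 20)/(q + 6)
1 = 1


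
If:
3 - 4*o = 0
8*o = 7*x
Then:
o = 3/4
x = 6/7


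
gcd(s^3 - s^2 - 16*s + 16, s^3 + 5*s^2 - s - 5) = s - 1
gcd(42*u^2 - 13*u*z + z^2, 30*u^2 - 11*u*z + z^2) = -6*u + z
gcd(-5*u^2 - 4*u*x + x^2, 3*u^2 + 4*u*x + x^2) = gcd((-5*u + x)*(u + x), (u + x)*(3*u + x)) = u + x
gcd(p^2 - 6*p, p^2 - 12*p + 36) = p - 6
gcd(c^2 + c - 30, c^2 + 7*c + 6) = c + 6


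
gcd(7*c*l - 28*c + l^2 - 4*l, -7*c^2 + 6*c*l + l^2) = 7*c + l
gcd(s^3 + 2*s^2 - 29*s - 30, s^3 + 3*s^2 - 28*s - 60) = s^2 + s - 30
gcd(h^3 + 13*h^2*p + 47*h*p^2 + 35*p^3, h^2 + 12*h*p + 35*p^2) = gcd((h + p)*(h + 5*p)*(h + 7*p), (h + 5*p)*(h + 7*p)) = h^2 + 12*h*p + 35*p^2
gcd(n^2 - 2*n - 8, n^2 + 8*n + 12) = n + 2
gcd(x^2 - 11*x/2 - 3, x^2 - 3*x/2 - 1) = x + 1/2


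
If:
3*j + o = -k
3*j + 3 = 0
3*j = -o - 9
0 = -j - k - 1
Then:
No Solution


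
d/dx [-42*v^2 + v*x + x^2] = v + 2*x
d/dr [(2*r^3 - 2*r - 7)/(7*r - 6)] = (28*r^3 - 36*r^2 + 61)/(49*r^2 - 84*r + 36)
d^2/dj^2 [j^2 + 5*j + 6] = 2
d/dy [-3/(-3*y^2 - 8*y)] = 6*(-3*y - 4)/(y^2*(3*y + 8)^2)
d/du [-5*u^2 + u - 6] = 1 - 10*u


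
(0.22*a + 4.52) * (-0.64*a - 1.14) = -0.1408*a^2 - 3.1436*a - 5.1528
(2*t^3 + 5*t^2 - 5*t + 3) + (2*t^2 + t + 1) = 2*t^3 + 7*t^2 - 4*t + 4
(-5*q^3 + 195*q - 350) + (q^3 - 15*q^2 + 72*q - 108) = -4*q^3 - 15*q^2 + 267*q - 458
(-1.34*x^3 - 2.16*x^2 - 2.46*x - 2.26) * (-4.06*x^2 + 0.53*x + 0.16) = 5.4404*x^5 + 8.0594*x^4 + 8.6284*x^3 + 7.5262*x^2 - 1.5914*x - 0.3616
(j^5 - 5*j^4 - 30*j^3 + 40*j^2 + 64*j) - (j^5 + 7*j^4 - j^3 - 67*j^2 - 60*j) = -12*j^4 - 29*j^3 + 107*j^2 + 124*j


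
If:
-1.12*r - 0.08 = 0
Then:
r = -0.07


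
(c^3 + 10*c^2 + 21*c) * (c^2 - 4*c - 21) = c^5 + 6*c^4 - 40*c^3 - 294*c^2 - 441*c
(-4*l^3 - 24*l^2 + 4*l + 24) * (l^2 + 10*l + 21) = -4*l^5 - 64*l^4 - 320*l^3 - 440*l^2 + 324*l + 504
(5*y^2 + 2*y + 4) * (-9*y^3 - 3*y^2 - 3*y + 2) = -45*y^5 - 33*y^4 - 57*y^3 - 8*y^2 - 8*y + 8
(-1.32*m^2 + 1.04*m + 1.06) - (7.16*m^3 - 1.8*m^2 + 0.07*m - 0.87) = -7.16*m^3 + 0.48*m^2 + 0.97*m + 1.93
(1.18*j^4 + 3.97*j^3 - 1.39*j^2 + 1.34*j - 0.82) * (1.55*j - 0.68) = 1.829*j^5 + 5.3511*j^4 - 4.8541*j^3 + 3.0222*j^2 - 2.1822*j + 0.5576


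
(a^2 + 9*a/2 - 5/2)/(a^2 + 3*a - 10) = (a - 1/2)/(a - 2)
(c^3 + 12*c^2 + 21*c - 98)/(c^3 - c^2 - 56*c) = (c^2 + 5*c - 14)/(c*(c - 8))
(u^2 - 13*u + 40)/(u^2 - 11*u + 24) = (u - 5)/(u - 3)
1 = 1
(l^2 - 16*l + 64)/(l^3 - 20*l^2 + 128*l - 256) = 1/(l - 4)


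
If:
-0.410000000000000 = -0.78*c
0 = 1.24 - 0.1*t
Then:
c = 0.53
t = 12.40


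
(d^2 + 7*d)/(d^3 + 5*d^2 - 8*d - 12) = d*(d + 7)/(d^3 + 5*d^2 - 8*d - 12)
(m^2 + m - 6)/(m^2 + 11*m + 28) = (m^2 + m - 6)/(m^2 + 11*m + 28)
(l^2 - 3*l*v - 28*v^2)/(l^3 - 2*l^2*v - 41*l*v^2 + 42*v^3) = (-l - 4*v)/(-l^2 - 5*l*v + 6*v^2)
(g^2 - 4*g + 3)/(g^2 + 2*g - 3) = (g - 3)/(g + 3)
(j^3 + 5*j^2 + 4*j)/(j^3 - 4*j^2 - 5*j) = (j + 4)/(j - 5)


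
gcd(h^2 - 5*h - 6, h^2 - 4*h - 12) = h - 6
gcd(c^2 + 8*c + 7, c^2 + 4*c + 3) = c + 1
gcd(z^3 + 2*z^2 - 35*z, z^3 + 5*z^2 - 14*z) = z^2 + 7*z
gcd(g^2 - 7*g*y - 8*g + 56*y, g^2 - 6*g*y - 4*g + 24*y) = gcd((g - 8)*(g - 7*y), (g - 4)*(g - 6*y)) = 1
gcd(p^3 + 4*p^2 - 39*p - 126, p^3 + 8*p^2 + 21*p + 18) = p + 3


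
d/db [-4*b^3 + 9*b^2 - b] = -12*b^2 + 18*b - 1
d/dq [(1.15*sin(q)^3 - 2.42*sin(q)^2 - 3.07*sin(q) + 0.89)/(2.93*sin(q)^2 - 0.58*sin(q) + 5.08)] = (3.3695*sin(q)^4 - 1.334*sin(q)^3 + 27.9247*sin(q)^2 - 29.8026*sin(q) - 15.0794)*cos(q)/(8.5849*sin(q)^4 - 3.3988*sin(q)^3 + 30.1052*sin(q)^2 - 5.8928*sin(q) + 25.8064)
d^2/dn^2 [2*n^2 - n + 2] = 4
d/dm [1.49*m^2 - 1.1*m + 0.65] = 2.98*m - 1.1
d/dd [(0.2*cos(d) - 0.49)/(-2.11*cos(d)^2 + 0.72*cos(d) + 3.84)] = (-0.422*cos(d)^2 + 2.0678*cos(d) - 1.1208)*sin(d)/(4.4521*cos(d)^4 - 3.0384*cos(d)^3 - 15.6864*cos(d)^2 + 5.5296*cos(d) + 14.7456)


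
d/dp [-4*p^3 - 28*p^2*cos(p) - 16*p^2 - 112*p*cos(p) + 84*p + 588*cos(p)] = 28*p^2*sin(p) - 12*p^2 + 112*p*sin(p) - 56*p*cos(p) - 32*p - 588*sin(p) - 112*cos(p) + 84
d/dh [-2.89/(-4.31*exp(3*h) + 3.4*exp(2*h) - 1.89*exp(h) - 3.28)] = (-37.3677*exp(2*h) + 19.652*exp(h) - 5.4621)*exp(h)/(4.31*exp(3*h) - 3.4*exp(2*h) + 1.89*exp(h) + 3.28)^2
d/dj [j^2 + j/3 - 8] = 2*j + 1/3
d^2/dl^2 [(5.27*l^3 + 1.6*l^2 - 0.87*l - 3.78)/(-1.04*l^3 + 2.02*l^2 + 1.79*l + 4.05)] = (-25.603552*l^6 - 53.21784*l^5 - 246.14304*l^4 - 147.039018*l^3 - 56.395926*l^2 - 383.817366*l - 102.727494)/(1.124864*l^9 - 6.554496*l^8 + 6.922656*l^7 + 1.178744*l^6 + 39.134484*l^5 - 23.756826*l^4 - 42.423479*l^3 - 138.328965*l^2 - 88.081425*l - 66.430125)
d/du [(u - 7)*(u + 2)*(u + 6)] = 3*u^2 + 2*u - 44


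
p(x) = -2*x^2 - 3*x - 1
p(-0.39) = -0.13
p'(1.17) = -7.68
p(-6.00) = -55.00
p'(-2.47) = 6.88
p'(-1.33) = 2.32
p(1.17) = -7.25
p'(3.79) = -18.16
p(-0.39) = -0.13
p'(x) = -4*x - 3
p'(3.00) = -15.00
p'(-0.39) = -1.44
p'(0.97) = -6.88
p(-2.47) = -5.79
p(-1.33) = -0.55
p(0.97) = -5.79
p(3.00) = -28.00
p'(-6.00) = 21.00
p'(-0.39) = -1.44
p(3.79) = -41.10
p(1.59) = -10.83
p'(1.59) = -9.36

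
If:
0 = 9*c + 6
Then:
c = -2/3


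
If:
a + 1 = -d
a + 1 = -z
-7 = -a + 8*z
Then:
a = -1/9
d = -8/9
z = -8/9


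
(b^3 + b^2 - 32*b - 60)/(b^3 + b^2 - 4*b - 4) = (b^2 - b - 30)/(b^2 - b - 2)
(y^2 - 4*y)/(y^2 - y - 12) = y/(y + 3)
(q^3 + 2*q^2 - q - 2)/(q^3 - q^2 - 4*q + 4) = (q + 1)/(q - 2)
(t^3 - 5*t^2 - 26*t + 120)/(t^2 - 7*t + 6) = (t^2 + t - 20)/(t - 1)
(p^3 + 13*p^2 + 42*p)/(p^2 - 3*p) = (p^2 + 13*p + 42)/(p - 3)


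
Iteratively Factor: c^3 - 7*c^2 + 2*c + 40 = (c + 2)*(c^2 - 9*c + 20) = (c - 5)*(c + 2)*(c - 4)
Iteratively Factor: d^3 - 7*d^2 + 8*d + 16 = (d - 4)*(d^2 - 3*d - 4) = (d - 4)*(d + 1)*(d - 4)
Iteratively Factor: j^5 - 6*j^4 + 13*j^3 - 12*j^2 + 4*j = (j - 1)*(j^4 - 5*j^3 + 8*j^2 - 4*j) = j*(j - 1)*(j^3 - 5*j^2 + 8*j - 4) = j*(j - 1)^2*(j^2 - 4*j + 4) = j*(j - 2)*(j - 1)^2*(j - 2)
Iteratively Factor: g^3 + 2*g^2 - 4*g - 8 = (g + 2)*(g^2 - 4) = (g + 2)^2*(g - 2)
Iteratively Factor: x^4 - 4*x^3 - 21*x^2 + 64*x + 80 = (x + 1)*(x^3 - 5*x^2 - 16*x + 80) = (x - 4)*(x + 1)*(x^2 - x - 20) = (x - 4)*(x + 1)*(x + 4)*(x - 5)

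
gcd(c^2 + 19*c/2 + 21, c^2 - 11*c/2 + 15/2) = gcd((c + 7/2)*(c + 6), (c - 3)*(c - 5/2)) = 1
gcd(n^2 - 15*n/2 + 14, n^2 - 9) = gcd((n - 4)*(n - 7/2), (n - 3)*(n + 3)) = 1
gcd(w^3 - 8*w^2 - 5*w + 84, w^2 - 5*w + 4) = w - 4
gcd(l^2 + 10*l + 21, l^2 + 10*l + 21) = l^2 + 10*l + 21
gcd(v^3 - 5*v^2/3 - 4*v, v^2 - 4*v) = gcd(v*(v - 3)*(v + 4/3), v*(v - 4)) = v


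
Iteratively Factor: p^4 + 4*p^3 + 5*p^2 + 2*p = (p)*(p^3 + 4*p^2 + 5*p + 2) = p*(p + 1)*(p^2 + 3*p + 2) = p*(p + 1)*(p + 2)*(p + 1)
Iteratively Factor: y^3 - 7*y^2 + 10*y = (y)*(y^2 - 7*y + 10) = y*(y - 2)*(y - 5)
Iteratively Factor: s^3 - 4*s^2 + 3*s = (s)*(s^2 - 4*s + 3) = s*(s - 1)*(s - 3)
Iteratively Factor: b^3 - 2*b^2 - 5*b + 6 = (b - 3)*(b^2 + b - 2) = (b - 3)*(b - 1)*(b + 2)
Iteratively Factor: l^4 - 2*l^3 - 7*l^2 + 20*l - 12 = (l - 1)*(l^3 - l^2 - 8*l + 12) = (l - 2)*(l - 1)*(l^2 + l - 6) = (l - 2)^2*(l - 1)*(l + 3)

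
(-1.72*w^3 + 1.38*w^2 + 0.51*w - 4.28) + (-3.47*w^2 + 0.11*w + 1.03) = -1.72*w^3 - 2.09*w^2 + 0.62*w - 3.25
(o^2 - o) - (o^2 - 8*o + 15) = 7*o - 15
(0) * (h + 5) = 0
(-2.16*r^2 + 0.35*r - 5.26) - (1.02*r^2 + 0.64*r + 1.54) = -3.18*r^2 - 0.29*r - 6.8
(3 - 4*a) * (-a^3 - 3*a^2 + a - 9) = 4*a^4 + 9*a^3 - 13*a^2 + 39*a - 27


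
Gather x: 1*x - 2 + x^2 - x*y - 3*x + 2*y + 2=x^2 + x*(-y - 2) + 2*y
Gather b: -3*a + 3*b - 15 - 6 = -3*a + 3*b - 21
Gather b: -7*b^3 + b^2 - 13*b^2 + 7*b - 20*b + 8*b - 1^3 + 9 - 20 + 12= -7*b^3 - 12*b^2 - 5*b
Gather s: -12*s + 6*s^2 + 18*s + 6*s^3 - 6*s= 6*s^3 + 6*s^2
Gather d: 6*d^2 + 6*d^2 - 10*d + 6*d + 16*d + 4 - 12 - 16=12*d^2 + 12*d - 24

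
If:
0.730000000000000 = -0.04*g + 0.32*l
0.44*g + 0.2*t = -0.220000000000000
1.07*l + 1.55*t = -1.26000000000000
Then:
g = 0.61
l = 2.36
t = -2.44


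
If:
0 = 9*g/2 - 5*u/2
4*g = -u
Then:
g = 0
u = 0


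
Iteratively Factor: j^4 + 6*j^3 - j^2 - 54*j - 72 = (j + 2)*(j^3 + 4*j^2 - 9*j - 36) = (j + 2)*(j + 3)*(j^2 + j - 12) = (j + 2)*(j + 3)*(j + 4)*(j - 3)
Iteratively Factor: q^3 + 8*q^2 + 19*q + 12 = (q + 4)*(q^2 + 4*q + 3) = (q + 1)*(q + 4)*(q + 3)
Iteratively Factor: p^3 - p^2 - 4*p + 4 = (p + 2)*(p^2 - 3*p + 2) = (p - 1)*(p + 2)*(p - 2)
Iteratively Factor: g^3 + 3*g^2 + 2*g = (g)*(g^2 + 3*g + 2) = g*(g + 2)*(g + 1)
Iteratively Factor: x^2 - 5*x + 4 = (x - 1)*(x - 4)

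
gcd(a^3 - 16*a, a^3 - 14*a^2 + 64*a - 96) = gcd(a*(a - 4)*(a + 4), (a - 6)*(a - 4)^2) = a - 4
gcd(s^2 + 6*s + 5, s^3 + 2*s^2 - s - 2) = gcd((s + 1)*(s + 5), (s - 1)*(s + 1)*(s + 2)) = s + 1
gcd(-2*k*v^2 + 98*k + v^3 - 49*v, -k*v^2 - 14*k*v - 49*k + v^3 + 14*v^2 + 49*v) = v + 7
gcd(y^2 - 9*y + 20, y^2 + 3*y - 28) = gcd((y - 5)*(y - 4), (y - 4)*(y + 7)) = y - 4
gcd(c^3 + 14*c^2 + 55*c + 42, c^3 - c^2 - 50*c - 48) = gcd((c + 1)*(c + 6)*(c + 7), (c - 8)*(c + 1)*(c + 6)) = c^2 + 7*c + 6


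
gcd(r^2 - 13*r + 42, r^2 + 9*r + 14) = 1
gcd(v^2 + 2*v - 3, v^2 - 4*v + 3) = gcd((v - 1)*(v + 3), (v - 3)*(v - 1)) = v - 1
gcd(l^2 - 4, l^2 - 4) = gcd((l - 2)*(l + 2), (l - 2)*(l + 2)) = l^2 - 4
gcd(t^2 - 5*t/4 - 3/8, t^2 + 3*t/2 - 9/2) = t - 3/2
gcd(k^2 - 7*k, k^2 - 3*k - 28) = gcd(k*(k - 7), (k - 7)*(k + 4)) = k - 7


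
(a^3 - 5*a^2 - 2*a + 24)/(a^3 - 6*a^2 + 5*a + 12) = (a + 2)/(a + 1)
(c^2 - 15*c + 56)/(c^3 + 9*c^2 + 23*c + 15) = (c^2 - 15*c + 56)/(c^3 + 9*c^2 + 23*c + 15)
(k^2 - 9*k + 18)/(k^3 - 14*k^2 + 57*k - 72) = (k - 6)/(k^2 - 11*k + 24)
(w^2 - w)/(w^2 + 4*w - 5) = w/(w + 5)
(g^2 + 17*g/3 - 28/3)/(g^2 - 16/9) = 3*(g + 7)/(3*g + 4)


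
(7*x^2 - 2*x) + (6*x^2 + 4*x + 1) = 13*x^2 + 2*x + 1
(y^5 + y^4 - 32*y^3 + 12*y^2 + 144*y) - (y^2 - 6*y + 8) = y^5 + y^4 - 32*y^3 + 11*y^2 + 150*y - 8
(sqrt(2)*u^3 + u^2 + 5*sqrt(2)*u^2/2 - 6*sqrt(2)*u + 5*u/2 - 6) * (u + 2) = sqrt(2)*u^4 + u^3 + 9*sqrt(2)*u^3/2 - sqrt(2)*u^2 + 9*u^2/2 - 12*sqrt(2)*u - u - 12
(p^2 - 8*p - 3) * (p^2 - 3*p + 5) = p^4 - 11*p^3 + 26*p^2 - 31*p - 15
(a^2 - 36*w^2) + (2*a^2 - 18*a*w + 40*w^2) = 3*a^2 - 18*a*w + 4*w^2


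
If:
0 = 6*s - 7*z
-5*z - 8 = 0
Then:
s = -28/15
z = -8/5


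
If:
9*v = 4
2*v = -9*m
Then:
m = -8/81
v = 4/9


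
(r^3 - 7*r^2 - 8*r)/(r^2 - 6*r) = (r^2 - 7*r - 8)/(r - 6)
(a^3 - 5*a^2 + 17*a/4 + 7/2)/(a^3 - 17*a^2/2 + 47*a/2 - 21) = (a + 1/2)/(a - 3)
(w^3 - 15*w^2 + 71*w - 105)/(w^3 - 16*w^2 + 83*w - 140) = (w - 3)/(w - 4)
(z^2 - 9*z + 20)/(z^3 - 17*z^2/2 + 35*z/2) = 2*(z - 4)/(z*(2*z - 7))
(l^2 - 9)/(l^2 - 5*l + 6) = (l + 3)/(l - 2)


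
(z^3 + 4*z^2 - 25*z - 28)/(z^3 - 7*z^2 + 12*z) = (z^2 + 8*z + 7)/(z*(z - 3))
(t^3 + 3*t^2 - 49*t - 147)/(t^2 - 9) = (t^2 - 49)/(t - 3)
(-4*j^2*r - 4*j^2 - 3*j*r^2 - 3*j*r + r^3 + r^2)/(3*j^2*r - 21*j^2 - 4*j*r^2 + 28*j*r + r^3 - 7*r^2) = (-4*j^2*r - 4*j^2 - 3*j*r^2 - 3*j*r + r^3 + r^2)/(3*j^2*r - 21*j^2 - 4*j*r^2 + 28*j*r + r^3 - 7*r^2)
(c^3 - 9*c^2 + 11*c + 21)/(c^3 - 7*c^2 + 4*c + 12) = (c^2 - 10*c + 21)/(c^2 - 8*c + 12)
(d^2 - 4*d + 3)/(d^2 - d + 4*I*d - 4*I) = (d - 3)/(d + 4*I)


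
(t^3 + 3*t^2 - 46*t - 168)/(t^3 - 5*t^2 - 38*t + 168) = (t + 4)/(t - 4)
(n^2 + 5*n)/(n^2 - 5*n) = (n + 5)/(n - 5)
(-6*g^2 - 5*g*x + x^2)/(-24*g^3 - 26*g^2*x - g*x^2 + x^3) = 1/(4*g + x)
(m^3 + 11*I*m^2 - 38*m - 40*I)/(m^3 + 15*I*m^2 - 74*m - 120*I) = (m + 2*I)/(m + 6*I)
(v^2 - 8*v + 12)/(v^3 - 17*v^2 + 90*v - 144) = (v - 2)/(v^2 - 11*v + 24)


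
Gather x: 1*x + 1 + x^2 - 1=x^2 + x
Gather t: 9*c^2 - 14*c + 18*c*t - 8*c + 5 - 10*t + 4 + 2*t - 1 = 9*c^2 - 22*c + t*(18*c - 8) + 8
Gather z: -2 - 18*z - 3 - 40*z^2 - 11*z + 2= -40*z^2 - 29*z - 3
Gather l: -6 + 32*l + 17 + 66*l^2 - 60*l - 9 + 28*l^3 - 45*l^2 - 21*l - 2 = 28*l^3 + 21*l^2 - 49*l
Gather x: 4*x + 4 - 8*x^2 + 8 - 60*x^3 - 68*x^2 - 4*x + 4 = -60*x^3 - 76*x^2 + 16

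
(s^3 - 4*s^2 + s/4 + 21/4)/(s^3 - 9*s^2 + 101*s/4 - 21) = (s + 1)/(s - 4)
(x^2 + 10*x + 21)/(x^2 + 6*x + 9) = (x + 7)/(x + 3)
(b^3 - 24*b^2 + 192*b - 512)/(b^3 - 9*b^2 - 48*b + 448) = (b - 8)/(b + 7)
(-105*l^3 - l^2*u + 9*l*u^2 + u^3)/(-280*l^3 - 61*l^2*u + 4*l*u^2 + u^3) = (-3*l + u)/(-8*l + u)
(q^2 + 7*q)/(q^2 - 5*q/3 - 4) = 3*q*(q + 7)/(3*q^2 - 5*q - 12)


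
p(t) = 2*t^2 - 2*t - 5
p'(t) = 4*t - 2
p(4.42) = 25.23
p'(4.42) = 15.68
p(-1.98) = 6.80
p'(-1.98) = -9.92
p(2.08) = -0.51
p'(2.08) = 6.32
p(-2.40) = 11.32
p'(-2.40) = -11.60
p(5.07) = 36.27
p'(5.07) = 18.28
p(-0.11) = -4.76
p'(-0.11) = -2.44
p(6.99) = 78.74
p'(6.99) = 25.96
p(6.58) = 68.43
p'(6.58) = 24.32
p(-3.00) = 19.00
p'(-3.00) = -14.00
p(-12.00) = 307.00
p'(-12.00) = -50.00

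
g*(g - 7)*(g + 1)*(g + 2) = g^4 - 4*g^3 - 19*g^2 - 14*g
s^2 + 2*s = s*(s + 2)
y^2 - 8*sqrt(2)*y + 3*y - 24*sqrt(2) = (y + 3)*(y - 8*sqrt(2))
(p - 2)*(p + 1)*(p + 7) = p^3 + 6*p^2 - 9*p - 14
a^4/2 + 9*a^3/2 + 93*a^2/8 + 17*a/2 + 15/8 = (a/2 + 1/4)*(a + 1/2)*(a + 3)*(a + 5)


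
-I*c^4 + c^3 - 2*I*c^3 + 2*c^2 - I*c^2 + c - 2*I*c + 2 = (c + 2)*(c - I)*(c + I)*(-I*c + 1)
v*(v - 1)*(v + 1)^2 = v^4 + v^3 - v^2 - v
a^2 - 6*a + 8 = (a - 4)*(a - 2)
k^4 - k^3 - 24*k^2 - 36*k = k*(k - 6)*(k + 2)*(k + 3)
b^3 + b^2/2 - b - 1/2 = (b - 1)*(b + 1/2)*(b + 1)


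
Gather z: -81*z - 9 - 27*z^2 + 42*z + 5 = -27*z^2 - 39*z - 4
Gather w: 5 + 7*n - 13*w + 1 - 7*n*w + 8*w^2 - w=7*n + 8*w^2 + w*(-7*n - 14) + 6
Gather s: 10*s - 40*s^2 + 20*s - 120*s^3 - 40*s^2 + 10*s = -120*s^3 - 80*s^2 + 40*s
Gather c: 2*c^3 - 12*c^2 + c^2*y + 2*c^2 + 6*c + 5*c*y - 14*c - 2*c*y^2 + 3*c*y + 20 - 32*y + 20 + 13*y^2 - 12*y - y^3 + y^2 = 2*c^3 + c^2*(y - 10) + c*(-2*y^2 + 8*y - 8) - y^3 + 14*y^2 - 44*y + 40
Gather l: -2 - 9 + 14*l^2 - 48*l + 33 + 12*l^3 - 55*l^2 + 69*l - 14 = 12*l^3 - 41*l^2 + 21*l + 8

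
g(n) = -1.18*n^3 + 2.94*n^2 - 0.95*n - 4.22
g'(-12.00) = -581.27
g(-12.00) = 2469.58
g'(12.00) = -440.15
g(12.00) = -1631.30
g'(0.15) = -0.15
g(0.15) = -4.30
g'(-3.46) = -63.67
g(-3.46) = 83.14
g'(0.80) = 1.49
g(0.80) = -3.70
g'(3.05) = -15.95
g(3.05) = -13.25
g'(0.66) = 1.39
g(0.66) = -3.91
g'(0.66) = 1.39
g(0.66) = -3.91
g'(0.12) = -0.30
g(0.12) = -4.29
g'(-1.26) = -13.98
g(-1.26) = 4.00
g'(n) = -3.54*n^2 + 5.88*n - 0.95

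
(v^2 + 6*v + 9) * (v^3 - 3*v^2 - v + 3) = v^5 + 3*v^4 - 10*v^3 - 30*v^2 + 9*v + 27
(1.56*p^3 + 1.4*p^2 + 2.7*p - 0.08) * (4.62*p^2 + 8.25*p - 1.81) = 7.2072*p^5 + 19.338*p^4 + 21.2004*p^3 + 19.3714*p^2 - 5.547*p + 0.1448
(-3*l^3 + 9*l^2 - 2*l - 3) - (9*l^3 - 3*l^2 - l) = -12*l^3 + 12*l^2 - l - 3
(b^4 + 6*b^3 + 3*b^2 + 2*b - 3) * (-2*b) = -2*b^5 - 12*b^4 - 6*b^3 - 4*b^2 + 6*b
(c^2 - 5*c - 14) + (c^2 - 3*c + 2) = 2*c^2 - 8*c - 12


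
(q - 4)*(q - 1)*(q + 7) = q^3 + 2*q^2 - 31*q + 28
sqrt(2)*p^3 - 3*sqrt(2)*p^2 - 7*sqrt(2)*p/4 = p*(p - 7/2)*(sqrt(2)*p + sqrt(2)/2)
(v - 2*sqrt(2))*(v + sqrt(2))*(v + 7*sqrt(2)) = v^3 + 6*sqrt(2)*v^2 - 18*v - 28*sqrt(2)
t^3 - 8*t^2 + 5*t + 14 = (t - 7)*(t - 2)*(t + 1)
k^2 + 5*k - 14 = (k - 2)*(k + 7)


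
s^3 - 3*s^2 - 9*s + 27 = (s - 3)^2*(s + 3)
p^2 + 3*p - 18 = (p - 3)*(p + 6)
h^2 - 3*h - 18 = (h - 6)*(h + 3)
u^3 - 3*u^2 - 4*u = u*(u - 4)*(u + 1)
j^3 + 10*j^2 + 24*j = j*(j + 4)*(j + 6)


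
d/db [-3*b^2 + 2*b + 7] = 2 - 6*b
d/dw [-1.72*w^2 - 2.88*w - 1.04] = -3.44*w - 2.88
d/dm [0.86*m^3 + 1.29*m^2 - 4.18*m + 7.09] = 2.58*m^2 + 2.58*m - 4.18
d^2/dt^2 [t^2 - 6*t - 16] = 2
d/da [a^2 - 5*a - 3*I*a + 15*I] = 2*a - 5 - 3*I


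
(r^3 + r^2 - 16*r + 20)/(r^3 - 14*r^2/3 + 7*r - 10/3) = 3*(r^2 + 3*r - 10)/(3*r^2 - 8*r + 5)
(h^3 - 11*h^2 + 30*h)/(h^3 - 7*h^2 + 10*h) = (h - 6)/(h - 2)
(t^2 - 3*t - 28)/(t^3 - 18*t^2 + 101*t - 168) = (t + 4)/(t^2 - 11*t + 24)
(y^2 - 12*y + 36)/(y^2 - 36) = (y - 6)/(y + 6)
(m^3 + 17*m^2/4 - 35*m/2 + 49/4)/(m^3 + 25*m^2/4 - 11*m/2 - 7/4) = (4*m - 7)/(4*m + 1)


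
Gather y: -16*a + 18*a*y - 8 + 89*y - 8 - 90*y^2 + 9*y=-16*a - 90*y^2 + y*(18*a + 98) - 16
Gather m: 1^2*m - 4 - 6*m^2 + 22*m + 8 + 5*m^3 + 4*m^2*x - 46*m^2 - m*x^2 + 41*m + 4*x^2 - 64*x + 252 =5*m^3 + m^2*(4*x - 52) + m*(64 - x^2) + 4*x^2 - 64*x + 256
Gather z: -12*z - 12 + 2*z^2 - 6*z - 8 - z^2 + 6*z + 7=z^2 - 12*z - 13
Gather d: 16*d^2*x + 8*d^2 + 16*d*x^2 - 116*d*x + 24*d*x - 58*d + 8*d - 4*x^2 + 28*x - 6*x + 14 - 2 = d^2*(16*x + 8) + d*(16*x^2 - 92*x - 50) - 4*x^2 + 22*x + 12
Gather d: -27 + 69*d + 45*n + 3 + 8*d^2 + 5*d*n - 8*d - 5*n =8*d^2 + d*(5*n + 61) + 40*n - 24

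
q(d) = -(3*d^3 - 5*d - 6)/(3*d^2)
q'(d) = -(9*d^2 - 5)/(3*d^2) + 2*(3*d^3 - 5*d - 6)/(3*d^3)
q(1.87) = -0.41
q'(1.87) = -2.09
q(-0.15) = 77.93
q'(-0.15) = 1110.11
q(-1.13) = 1.22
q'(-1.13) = 0.47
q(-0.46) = 6.29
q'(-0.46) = 32.22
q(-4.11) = 3.82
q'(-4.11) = -1.04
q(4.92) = -4.50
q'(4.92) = -1.10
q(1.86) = -0.39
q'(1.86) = -2.10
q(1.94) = -0.55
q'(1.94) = -1.99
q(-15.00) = 14.90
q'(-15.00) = -1.01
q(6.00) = -5.67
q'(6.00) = -1.06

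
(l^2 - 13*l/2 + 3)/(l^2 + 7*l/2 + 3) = (2*l^2 - 13*l + 6)/(2*l^2 + 7*l + 6)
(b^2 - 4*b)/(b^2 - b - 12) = b/(b + 3)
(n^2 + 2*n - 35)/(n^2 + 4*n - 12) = (n^2 + 2*n - 35)/(n^2 + 4*n - 12)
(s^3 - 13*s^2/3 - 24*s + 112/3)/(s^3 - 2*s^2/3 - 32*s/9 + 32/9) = 3*(s^2 - 3*s - 28)/(3*s^2 + 2*s - 8)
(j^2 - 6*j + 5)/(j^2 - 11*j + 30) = (j - 1)/(j - 6)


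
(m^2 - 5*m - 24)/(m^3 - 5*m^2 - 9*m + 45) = (m - 8)/(m^2 - 8*m + 15)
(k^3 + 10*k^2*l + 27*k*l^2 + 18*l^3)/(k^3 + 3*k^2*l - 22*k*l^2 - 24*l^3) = (k + 3*l)/(k - 4*l)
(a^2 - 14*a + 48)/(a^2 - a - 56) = (a - 6)/(a + 7)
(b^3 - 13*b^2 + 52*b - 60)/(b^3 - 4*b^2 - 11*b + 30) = (b - 6)/(b + 3)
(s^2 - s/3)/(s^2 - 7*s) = (s - 1/3)/(s - 7)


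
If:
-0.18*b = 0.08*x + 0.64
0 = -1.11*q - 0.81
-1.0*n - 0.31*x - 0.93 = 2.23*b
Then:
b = -0.444444444444444*x - 3.55555555555556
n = 0.681111111111111*x + 6.99888888888889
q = -0.73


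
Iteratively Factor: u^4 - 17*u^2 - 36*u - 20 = (u + 2)*(u^3 - 2*u^2 - 13*u - 10) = (u + 1)*(u + 2)*(u^2 - 3*u - 10) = (u + 1)*(u + 2)^2*(u - 5)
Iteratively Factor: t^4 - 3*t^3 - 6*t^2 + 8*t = (t)*(t^3 - 3*t^2 - 6*t + 8) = t*(t - 4)*(t^2 + t - 2) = t*(t - 4)*(t - 1)*(t + 2)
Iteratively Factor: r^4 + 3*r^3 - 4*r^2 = (r)*(r^3 + 3*r^2 - 4*r) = r*(r - 1)*(r^2 + 4*r) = r^2*(r - 1)*(r + 4)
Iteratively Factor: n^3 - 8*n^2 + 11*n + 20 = (n - 5)*(n^2 - 3*n - 4) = (n - 5)*(n - 4)*(n + 1)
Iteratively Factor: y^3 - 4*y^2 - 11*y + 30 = (y + 3)*(y^2 - 7*y + 10) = (y - 2)*(y + 3)*(y - 5)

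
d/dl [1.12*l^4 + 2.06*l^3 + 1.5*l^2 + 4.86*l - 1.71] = 4.48*l^3 + 6.18*l^2 + 3.0*l + 4.86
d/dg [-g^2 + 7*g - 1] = 7 - 2*g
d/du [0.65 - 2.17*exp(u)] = -2.17*exp(u)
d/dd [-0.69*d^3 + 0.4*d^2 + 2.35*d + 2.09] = -2.07*d^2 + 0.8*d + 2.35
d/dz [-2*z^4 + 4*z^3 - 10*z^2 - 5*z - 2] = -8*z^3 + 12*z^2 - 20*z - 5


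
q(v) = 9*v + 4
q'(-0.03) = 9.00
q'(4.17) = 9.00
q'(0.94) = 9.00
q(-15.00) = -131.00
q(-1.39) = -8.51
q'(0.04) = 9.00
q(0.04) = 4.36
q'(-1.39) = 9.00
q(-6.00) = -50.00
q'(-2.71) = 9.00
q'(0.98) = 9.00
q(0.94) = 12.46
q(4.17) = 41.53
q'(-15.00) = 9.00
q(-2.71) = -20.39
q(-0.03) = 3.73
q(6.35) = 61.15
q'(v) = 9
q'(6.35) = 9.00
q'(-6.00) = 9.00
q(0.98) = 12.82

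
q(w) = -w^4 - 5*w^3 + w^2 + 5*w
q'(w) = -4*w^3 - 15*w^2 + 2*w + 5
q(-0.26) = -1.15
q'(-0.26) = 3.54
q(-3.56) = 59.84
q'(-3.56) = -11.75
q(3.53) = -345.10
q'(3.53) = -350.80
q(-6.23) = -289.76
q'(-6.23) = 377.56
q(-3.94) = 60.66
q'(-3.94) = 8.92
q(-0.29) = -1.25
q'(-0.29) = 3.26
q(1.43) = -9.61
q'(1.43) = -34.51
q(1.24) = -4.16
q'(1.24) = -23.21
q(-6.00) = -210.00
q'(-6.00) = 317.00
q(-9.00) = -2880.00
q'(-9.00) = 1688.00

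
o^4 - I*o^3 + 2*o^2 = o^2*(o - 2*I)*(o + I)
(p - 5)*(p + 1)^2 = p^3 - 3*p^2 - 9*p - 5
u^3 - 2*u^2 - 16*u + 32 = (u - 4)*(u - 2)*(u + 4)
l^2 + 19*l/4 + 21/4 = (l + 7/4)*(l + 3)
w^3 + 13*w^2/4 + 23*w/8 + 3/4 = (w + 1/2)*(w + 3/4)*(w + 2)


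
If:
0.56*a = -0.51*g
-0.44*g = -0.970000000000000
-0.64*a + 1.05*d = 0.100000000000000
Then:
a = -2.01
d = -1.13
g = 2.20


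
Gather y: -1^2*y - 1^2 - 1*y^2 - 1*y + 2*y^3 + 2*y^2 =2*y^3 + y^2 - 2*y - 1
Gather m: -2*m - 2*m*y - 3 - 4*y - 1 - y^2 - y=m*(-2*y - 2) - y^2 - 5*y - 4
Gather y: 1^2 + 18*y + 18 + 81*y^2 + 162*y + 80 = 81*y^2 + 180*y + 99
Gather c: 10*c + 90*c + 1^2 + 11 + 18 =100*c + 30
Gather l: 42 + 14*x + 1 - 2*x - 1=12*x + 42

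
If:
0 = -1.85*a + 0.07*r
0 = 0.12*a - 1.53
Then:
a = 12.75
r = 336.96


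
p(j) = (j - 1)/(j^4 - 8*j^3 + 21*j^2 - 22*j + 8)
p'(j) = (j - 1)*(-4*j^3 + 24*j^2 - 42*j + 22)/(j^4 - 8*j^3 + 21*j^2 - 22*j + 8)^2 + 1/(j^4 - 8*j^3 + 21*j^2 - 22*j + 8)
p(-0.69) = -0.05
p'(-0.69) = -0.06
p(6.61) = 0.01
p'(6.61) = -0.01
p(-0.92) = -0.04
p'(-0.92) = -0.04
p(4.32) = 0.41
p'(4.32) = -1.56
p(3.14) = -0.48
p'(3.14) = 0.09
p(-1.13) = -0.03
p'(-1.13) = -0.03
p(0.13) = -0.16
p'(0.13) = -0.31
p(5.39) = 0.05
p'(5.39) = -0.06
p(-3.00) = -0.00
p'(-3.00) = 0.00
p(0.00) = -0.12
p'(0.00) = -0.22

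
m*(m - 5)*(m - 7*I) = m^3 - 5*m^2 - 7*I*m^2 + 35*I*m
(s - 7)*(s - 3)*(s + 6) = s^3 - 4*s^2 - 39*s + 126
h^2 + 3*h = h*(h + 3)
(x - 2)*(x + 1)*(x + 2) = x^3 + x^2 - 4*x - 4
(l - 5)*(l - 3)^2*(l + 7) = l^4 - 4*l^3 - 38*l^2 + 228*l - 315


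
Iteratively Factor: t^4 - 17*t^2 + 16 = (t - 4)*(t^3 + 4*t^2 - t - 4) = (t - 4)*(t + 1)*(t^2 + 3*t - 4) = (t - 4)*(t + 1)*(t + 4)*(t - 1)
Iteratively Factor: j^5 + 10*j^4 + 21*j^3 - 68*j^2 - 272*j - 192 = (j + 4)*(j^4 + 6*j^3 - 3*j^2 - 56*j - 48) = (j + 1)*(j + 4)*(j^3 + 5*j^2 - 8*j - 48) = (j + 1)*(j + 4)^2*(j^2 + j - 12) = (j - 3)*(j + 1)*(j + 4)^2*(j + 4)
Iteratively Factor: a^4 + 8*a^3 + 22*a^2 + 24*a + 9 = (a + 3)*(a^3 + 5*a^2 + 7*a + 3) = (a + 1)*(a + 3)*(a^2 + 4*a + 3) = (a + 1)*(a + 3)^2*(a + 1)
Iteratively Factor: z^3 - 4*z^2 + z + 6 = (z + 1)*(z^2 - 5*z + 6) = (z - 3)*(z + 1)*(z - 2)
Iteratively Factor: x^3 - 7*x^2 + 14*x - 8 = (x - 2)*(x^2 - 5*x + 4) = (x - 4)*(x - 2)*(x - 1)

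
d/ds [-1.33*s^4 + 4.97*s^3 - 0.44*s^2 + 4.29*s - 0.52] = -5.32*s^3 + 14.91*s^2 - 0.88*s + 4.29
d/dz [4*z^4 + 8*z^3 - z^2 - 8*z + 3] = 16*z^3 + 24*z^2 - 2*z - 8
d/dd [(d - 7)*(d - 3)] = 2*d - 10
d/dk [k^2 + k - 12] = 2*k + 1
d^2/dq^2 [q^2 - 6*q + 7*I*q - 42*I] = 2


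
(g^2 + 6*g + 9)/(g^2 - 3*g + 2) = (g^2 + 6*g + 9)/(g^2 - 3*g + 2)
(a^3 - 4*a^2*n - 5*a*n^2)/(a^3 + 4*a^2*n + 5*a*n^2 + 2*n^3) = a*(a - 5*n)/(a^2 + 3*a*n + 2*n^2)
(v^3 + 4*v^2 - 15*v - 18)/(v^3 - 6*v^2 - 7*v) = (v^2 + 3*v - 18)/(v*(v - 7))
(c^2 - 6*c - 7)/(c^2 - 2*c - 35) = (c + 1)/(c + 5)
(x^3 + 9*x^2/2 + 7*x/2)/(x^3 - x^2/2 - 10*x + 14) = x*(x + 1)/(x^2 - 4*x + 4)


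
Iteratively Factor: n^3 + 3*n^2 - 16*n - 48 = (n - 4)*(n^2 + 7*n + 12) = (n - 4)*(n + 4)*(n + 3)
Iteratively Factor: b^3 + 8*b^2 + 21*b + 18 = (b + 2)*(b^2 + 6*b + 9) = (b + 2)*(b + 3)*(b + 3)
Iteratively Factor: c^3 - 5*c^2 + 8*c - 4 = (c - 1)*(c^2 - 4*c + 4) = (c - 2)*(c - 1)*(c - 2)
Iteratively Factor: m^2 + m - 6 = (m + 3)*(m - 2)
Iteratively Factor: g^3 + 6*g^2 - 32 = (g + 4)*(g^2 + 2*g - 8) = (g + 4)^2*(g - 2)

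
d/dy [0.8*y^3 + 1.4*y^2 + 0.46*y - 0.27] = 2.4*y^2 + 2.8*y + 0.46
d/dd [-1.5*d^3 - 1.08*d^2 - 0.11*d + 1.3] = -4.5*d^2 - 2.16*d - 0.11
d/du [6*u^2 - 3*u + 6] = 12*u - 3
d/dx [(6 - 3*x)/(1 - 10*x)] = 57/(10*x - 1)^2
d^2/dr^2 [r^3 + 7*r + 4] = 6*r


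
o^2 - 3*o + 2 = (o - 2)*(o - 1)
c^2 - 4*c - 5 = (c - 5)*(c + 1)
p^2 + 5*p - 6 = (p - 1)*(p + 6)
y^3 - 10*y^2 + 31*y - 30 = (y - 5)*(y - 3)*(y - 2)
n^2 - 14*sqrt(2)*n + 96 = (n - 8*sqrt(2))*(n - 6*sqrt(2))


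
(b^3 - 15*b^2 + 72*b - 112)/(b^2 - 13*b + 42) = (b^2 - 8*b + 16)/(b - 6)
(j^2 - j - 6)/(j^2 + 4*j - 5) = (j^2 - j - 6)/(j^2 + 4*j - 5)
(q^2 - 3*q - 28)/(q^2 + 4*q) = (q - 7)/q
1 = 1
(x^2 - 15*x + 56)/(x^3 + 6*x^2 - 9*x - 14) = (x^2 - 15*x + 56)/(x^3 + 6*x^2 - 9*x - 14)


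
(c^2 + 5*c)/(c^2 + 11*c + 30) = c/(c + 6)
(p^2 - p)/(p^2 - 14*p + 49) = p*(p - 1)/(p^2 - 14*p + 49)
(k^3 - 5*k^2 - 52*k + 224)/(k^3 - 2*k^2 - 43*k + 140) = (k - 8)/(k - 5)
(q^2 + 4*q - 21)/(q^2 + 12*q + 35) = (q - 3)/(q + 5)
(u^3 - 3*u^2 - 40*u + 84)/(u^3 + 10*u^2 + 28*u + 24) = (u^2 - 9*u + 14)/(u^2 + 4*u + 4)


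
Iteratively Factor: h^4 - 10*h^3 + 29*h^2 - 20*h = (h)*(h^3 - 10*h^2 + 29*h - 20) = h*(h - 1)*(h^2 - 9*h + 20) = h*(h - 5)*(h - 1)*(h - 4)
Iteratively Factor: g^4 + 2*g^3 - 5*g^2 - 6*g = (g - 2)*(g^3 + 4*g^2 + 3*g) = (g - 2)*(g + 3)*(g^2 + g) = g*(g - 2)*(g + 3)*(g + 1)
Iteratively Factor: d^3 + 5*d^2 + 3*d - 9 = (d + 3)*(d^2 + 2*d - 3) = (d - 1)*(d + 3)*(d + 3)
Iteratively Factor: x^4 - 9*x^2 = (x + 3)*(x^3 - 3*x^2) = x*(x + 3)*(x^2 - 3*x) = x^2*(x + 3)*(x - 3)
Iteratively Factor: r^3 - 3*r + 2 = (r + 2)*(r^2 - 2*r + 1) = (r - 1)*(r + 2)*(r - 1)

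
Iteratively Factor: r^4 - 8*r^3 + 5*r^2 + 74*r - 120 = (r - 2)*(r^3 - 6*r^2 - 7*r + 60) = (r - 4)*(r - 2)*(r^2 - 2*r - 15) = (r - 5)*(r - 4)*(r - 2)*(r + 3)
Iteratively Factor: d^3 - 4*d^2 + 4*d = (d)*(d^2 - 4*d + 4) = d*(d - 2)*(d - 2)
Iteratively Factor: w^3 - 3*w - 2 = (w - 2)*(w^2 + 2*w + 1) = (w - 2)*(w + 1)*(w + 1)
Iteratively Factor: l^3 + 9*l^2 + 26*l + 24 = (l + 2)*(l^2 + 7*l + 12) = (l + 2)*(l + 4)*(l + 3)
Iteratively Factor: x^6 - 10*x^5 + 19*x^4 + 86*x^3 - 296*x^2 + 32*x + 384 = (x + 3)*(x^5 - 13*x^4 + 58*x^3 - 88*x^2 - 32*x + 128) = (x - 4)*(x + 3)*(x^4 - 9*x^3 + 22*x^2 - 32) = (x - 4)*(x + 1)*(x + 3)*(x^3 - 10*x^2 + 32*x - 32) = (x - 4)^2*(x + 1)*(x + 3)*(x^2 - 6*x + 8) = (x - 4)^2*(x - 2)*(x + 1)*(x + 3)*(x - 4)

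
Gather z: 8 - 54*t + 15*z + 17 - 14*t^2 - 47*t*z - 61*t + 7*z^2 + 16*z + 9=-14*t^2 - 115*t + 7*z^2 + z*(31 - 47*t) + 34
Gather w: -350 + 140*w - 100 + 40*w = 180*w - 450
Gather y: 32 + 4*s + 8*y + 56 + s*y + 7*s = 11*s + y*(s + 8) + 88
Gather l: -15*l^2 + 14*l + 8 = -15*l^2 + 14*l + 8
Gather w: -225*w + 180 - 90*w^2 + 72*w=-90*w^2 - 153*w + 180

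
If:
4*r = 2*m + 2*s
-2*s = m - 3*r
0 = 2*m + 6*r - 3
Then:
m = 3/8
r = 3/8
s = 3/8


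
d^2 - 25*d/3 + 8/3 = (d - 8)*(d - 1/3)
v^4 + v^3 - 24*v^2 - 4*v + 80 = (v - 4)*(v - 2)*(v + 2)*(v + 5)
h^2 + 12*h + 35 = (h + 5)*(h + 7)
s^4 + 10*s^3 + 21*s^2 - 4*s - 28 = (s - 1)*(s + 2)^2*(s + 7)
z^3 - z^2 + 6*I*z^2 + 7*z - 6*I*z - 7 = (z - 1)*(z - I)*(z + 7*I)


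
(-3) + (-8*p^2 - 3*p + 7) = -8*p^2 - 3*p + 4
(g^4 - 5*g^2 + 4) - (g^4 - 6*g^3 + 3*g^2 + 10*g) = 6*g^3 - 8*g^2 - 10*g + 4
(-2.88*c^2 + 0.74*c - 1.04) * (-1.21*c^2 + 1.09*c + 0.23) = 3.4848*c^4 - 4.0346*c^3 + 1.4026*c^2 - 0.9634*c - 0.2392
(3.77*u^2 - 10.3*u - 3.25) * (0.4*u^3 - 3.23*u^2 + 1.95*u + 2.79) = 1.508*u^5 - 16.2971*u^4 + 39.3205*u^3 + 0.930799999999998*u^2 - 35.0745*u - 9.0675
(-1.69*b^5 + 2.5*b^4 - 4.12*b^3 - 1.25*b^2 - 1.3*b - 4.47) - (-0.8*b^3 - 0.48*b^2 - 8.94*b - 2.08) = -1.69*b^5 + 2.5*b^4 - 3.32*b^3 - 0.77*b^2 + 7.64*b - 2.39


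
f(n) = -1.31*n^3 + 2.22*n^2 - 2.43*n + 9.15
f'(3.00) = -24.48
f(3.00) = -13.53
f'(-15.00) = -953.28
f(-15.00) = 4966.35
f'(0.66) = -1.21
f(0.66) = 8.14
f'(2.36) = -13.84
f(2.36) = -1.44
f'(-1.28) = -14.55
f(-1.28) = 18.64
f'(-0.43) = -5.07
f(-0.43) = 10.71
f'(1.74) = -6.60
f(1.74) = 4.74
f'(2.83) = -21.34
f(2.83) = -9.64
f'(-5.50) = -145.73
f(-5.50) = 307.62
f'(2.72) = -19.43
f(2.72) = -7.40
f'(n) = -3.93*n^2 + 4.44*n - 2.43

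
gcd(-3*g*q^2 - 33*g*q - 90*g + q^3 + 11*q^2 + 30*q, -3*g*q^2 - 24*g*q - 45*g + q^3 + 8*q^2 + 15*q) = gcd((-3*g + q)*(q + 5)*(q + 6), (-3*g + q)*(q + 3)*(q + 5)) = -3*g*q - 15*g + q^2 + 5*q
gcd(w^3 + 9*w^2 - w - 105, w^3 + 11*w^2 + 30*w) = w + 5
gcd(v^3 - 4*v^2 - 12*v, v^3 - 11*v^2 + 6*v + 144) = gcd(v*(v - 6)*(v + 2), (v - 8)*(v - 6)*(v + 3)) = v - 6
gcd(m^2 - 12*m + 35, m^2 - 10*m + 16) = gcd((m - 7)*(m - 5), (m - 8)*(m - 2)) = 1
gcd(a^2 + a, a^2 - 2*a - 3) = a + 1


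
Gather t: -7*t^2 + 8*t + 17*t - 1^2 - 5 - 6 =-7*t^2 + 25*t - 12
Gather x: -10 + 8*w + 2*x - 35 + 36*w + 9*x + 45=44*w + 11*x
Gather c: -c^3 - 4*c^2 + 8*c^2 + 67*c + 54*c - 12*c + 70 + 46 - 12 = -c^3 + 4*c^2 + 109*c + 104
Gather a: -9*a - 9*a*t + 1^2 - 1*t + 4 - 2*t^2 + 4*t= a*(-9*t - 9) - 2*t^2 + 3*t + 5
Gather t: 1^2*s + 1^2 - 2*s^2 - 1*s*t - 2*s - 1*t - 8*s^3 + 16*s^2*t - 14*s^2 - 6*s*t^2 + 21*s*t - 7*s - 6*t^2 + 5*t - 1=-8*s^3 - 16*s^2 - 8*s + t^2*(-6*s - 6) + t*(16*s^2 + 20*s + 4)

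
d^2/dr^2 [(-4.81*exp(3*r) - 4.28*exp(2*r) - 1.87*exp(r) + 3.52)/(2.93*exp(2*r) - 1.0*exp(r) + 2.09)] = (-41.2933689999999*exp(6*r) + 42.2799*exp(5*r) - 106.744157*exp(4*r) + 326.535936*exp(3*r) - 124.492335*exp(2*r) - 161.391868*exp(r) - 0.811546999999999)*exp(r)/(25.153757*exp(6*r) - 25.7547*exp(5*r) + 62.617323*exp(4*r) - 37.7422*exp(3*r) + 44.665599*exp(2*r) - 13.1043*exp(r) + 9.129329)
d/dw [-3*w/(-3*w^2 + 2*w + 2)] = 3*(-3*w^2 - 2)/(9*w^4 - 12*w^3 - 8*w^2 + 8*w + 4)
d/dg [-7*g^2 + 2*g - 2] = 2 - 14*g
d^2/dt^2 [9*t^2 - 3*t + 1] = 18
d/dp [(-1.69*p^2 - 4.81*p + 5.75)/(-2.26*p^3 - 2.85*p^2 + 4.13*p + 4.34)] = (-3.8194*p^4 - 21.7412*p^3 + 18.2968*p^2 + 18.1058*p - 44.6229)/(5.1076*p^6 + 12.882*p^5 - 10.5451*p^4 - 43.1578*p^3 - 7.6811*p^2 + 35.8484*p + 18.8356)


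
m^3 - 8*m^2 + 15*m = m*(m - 5)*(m - 3)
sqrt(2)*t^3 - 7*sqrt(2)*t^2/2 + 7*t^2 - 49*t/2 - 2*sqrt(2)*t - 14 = (t - 4)*(t + 7*sqrt(2)/2)*(sqrt(2)*t + sqrt(2)/2)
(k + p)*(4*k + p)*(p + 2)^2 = 4*k^2*p^2 + 16*k^2*p + 16*k^2 + 5*k*p^3 + 20*k*p^2 + 20*k*p + p^4 + 4*p^3 + 4*p^2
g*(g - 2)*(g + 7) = g^3 + 5*g^2 - 14*g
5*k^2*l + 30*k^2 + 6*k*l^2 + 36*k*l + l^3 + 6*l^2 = (k + l)*(5*k + l)*(l + 6)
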